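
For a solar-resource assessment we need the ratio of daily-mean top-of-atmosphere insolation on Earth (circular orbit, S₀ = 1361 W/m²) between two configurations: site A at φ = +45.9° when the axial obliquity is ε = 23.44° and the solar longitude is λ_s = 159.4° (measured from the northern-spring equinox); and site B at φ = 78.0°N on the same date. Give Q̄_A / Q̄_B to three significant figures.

Q̄_A / Q̄_B ≈ 1.82

— Configuration A (φ=+45.9°):
Solar declination: sin δ = sin ε · sin λ_s = sin 23.44° × sin 159.4° = 0.13996, so δ = +8.045°.
cos H₀ = −tan(+45.9°) tan(+8.045°) = -0.1459, H₀ = 1.7172 rad.
Bracket: H₀ sin φ sin δ + cos φ cos δ sin H₀ = 1.7172×0.71813×0.13996 + 0.69591×0.99016×0.98930 = 0.172595 + 0.681689 = 0.854284.
Q̄ = (S₀/π) × [bracket] = (1361/π) × 0.854284 = 370.09 W/m².
— Configuration B (φ=+78.0°):
cos H₀ = −tan(+78.0°) tan(+8.045°) = -0.6650, H₀ = 2.2983 rad.
Bracket: H₀ sin φ sin δ + cos φ cos δ sin H₀ = 2.2983×0.97815×0.13996 + 0.20791×0.99016×0.74684 = 0.314642 + 0.153748 = 0.468390.
Q̄ = (S₀/π) × [bracket] = (1361/π) × 0.468390 = 202.92 W/m².
Ratio Q̄_A / Q̄_B = 370.09 / 202.92 = 1.824.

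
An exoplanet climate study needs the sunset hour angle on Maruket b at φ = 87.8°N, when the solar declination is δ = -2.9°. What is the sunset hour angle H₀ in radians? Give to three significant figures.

cos H₀ = −tan φ · tan δ = 1.3187 ≥ 1, so the host star never rises (polar night) and H₀ = 0.

H₀ = 0.00 rad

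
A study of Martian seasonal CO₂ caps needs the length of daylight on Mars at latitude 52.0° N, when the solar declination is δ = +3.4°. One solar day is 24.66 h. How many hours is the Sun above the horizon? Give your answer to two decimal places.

12.93 h

cos H₀ = −tan φ · tan δ = −tan(+52.0°) × tan(+3.400°) = -0.0760, so H₀ = 1.6469 rad = 94.36°.
Daylight = 2H₀/(2π) × 24.66 h = (1.6469/π) × 24.66 = 12.93 h.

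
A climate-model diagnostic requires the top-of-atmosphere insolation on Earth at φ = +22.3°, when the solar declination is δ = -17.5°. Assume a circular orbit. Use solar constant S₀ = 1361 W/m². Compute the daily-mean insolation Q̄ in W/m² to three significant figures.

cos H₀ = −tan(+22.3°) tan(-17.500°) = 0.1293, H₀ = 1.4411 rad.
Bracket: H₀ sin φ sin δ + cos φ cos δ sin H₀ = 1.4411×0.37946×-0.30071 + 0.92521×0.95372×0.99160 = -0.164440 + 0.874979 = 0.710539.
Q̄ = (S₀/π) × [bracket] = (1361/π) × 0.710539 = 307.8 W/m².

Q̄ ≈ 308 W/m²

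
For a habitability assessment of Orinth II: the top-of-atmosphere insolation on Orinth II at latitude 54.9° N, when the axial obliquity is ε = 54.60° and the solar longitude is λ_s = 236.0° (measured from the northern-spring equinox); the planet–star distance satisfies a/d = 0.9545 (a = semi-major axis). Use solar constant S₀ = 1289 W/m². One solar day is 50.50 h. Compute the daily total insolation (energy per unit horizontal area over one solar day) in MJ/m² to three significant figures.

0.00 MJ/m²

Solar declination: sin δ = sin ε · sin λ_s = sin 54.60° × sin 236.0° = -0.67577, so δ = -42.514°.
cos H₀ = −tan(+54.9°) tan(-42.514°) = 1.3045 ≥ 1 ⇒ polar night, H₀ = 0 and Q̄ = 0.
Inverse-square distance factor (a/d)² = 0.9545² = 0.911070.
Daily total = Q̄ × 50.50 h × 3600 s/h = 0.00 MJ/m².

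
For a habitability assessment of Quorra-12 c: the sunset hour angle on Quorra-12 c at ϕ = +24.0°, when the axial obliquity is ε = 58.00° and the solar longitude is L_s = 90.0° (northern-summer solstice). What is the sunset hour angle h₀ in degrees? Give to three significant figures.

h₀ = 135°

Solar declination: sin δ = sin ε · sin L_s = sin 58.00° × sin 90.0° = 0.84805, so δ = +58.000°.
cos h₀ = −tan ϕ · tan δ = −tan(+24.0°) × tan(+58.000°) = -0.7125, so h₀ = 2.3639 rad = 135.44°.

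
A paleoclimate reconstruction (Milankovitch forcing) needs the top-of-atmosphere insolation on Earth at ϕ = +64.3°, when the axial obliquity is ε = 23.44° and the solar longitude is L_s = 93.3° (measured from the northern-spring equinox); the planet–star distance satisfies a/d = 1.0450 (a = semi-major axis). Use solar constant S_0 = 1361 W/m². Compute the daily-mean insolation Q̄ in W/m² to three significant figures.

Q̄ ≈ 538 W/m²

Solar declination: sin δ = sin ε · sin L_s = sin 23.44° × sin 93.3° = 0.39713, so δ = +23.399°.
cos h₀ = −tan(+64.3°) tan(+23.399°) = -0.8991, h₀ = 2.6885 rad.
Bracket: h₀ sin ϕ sin δ + cos ϕ cos δ sin h₀ = 2.6885×0.90108×0.39713 + 0.43366×0.91776×0.43772 = 0.962069 + 0.174211 = 1.136280.
Inverse-square distance factor (a/d)² = 1.0450² = 1.092025.
Q̄ = (S_0/π) × 1.092025 × [bracket] = (1361/π) × 1.092025 × 1.136280 = 537.6 W/m².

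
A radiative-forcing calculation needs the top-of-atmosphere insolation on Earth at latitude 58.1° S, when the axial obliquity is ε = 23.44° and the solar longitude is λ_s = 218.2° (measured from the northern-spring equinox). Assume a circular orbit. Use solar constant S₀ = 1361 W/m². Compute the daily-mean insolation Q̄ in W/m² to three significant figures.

Q̄ ≈ 383 W/m²

Solar declination: sin δ = sin ε · sin λ_s = sin 23.44° × sin 218.2° = -0.24600, so δ = -14.241°.
cos H₀ = −tan(-58.1°) tan(-14.241°) = -0.4077, H₀ = 1.9908 rad.
Bracket: H₀ sin φ sin δ + cos φ cos δ sin H₀ = 1.9908×-0.84897×-0.24600 + 0.52844×0.96927×0.91310 = 0.415772 + 0.467691 = 0.883463.
Q̄ = (S₀/π) × [bracket] = (1361/π) × 0.883463 = 382.7 W/m².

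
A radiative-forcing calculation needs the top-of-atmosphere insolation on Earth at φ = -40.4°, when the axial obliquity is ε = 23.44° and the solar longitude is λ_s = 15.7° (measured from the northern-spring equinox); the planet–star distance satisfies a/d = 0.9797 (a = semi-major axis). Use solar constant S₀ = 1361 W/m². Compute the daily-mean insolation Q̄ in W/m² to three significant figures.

Solar declination: sin δ = sin ε · sin λ_s = sin 23.44° × sin 15.7° = 0.10764, so δ = +6.179°.
cos H₀ = −tan(-40.4°) tan(+6.179°) = 0.0921, H₀ = 1.4785 rad.
Bracket: H₀ sin φ sin δ + cos φ cos δ sin H₀ = 1.4785×-0.64812×0.10764 + 0.76154×0.99419×0.99575 = -0.103146 + 0.753898 = 0.650752.
Inverse-square distance factor (a/d)² = 0.9797² = 0.959812.
Q̄ = (S₀/π) × 0.959812 × [bracket] = (1361/π) × 0.959812 × 0.650752 = 270.6 W/m².

Q̄ ≈ 271 W/m²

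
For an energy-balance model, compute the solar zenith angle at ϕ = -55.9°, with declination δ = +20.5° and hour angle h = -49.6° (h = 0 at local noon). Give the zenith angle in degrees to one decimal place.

θ_z = 87.1°

cos θ_z = sin ϕ sin δ + cos ϕ cos δ cos h = -0.289993 + 0.340350 = 0.050357.
θ_z = arccos(0.050357) = 87.1°.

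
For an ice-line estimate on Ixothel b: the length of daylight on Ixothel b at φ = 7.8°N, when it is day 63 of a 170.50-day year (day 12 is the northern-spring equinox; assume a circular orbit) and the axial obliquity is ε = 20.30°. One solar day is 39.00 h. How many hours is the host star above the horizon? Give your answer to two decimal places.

20.10 h

Solar longitude: λ_s = 360° × (63 − 12)/170.50 = 107.683°.
sin δ = sin 20.30° × sin 107.683° = 0.33054, so δ = +19.302°.
cos H₀ = −tan φ · tan δ = −tan(+7.8°) × tan(+19.302°) = -0.0480, so H₀ = 1.6188 rad = 92.75°.
Daylight = 2H₀/(2π) × 39.00 h = (1.6188/π) × 39.00 = 20.10 h.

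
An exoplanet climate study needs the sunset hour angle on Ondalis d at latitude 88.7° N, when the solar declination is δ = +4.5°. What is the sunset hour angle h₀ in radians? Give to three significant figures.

h₀ = 3.14 rad

Sunrise equation: cos h₀ = −tan ϕ · tan δ = -3.4681 ≤ −1, so the host star never sets (polar day) and h₀ = π.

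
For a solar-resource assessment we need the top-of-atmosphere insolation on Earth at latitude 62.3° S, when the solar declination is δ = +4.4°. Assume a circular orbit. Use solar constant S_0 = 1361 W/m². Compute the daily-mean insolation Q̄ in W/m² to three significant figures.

cos h₀ = −tan(-62.3°) tan(+4.400°) = 0.1466, h₀ = 1.4237 rad.
Bracket: h₀ sin ϕ sin δ + cos ϕ cos δ sin h₀ = 1.4237×-0.88539×0.07672 + 0.46484×0.99705×0.98920 = -0.096708 + 0.458463 = 0.361755.
Q̄ = (S_0/π) × [bracket] = (1361/π) × 0.361755 = 156.7 W/m².

Q̄ ≈ 157 W/m²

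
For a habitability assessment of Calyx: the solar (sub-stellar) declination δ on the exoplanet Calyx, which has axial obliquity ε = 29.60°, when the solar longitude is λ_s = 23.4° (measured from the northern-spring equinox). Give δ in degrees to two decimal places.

sin δ = sin ε · sin λ_s = sin 29.60° × sin 23.4° = 0.196168.
δ = arcsin(0.196168) = +11.31°.

δ = +11.31°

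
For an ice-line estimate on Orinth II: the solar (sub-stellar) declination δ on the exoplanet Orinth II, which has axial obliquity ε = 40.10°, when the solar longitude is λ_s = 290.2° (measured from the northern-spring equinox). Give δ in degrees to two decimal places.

sin δ = sin ε · sin λ_s = sin 40.10° × sin 290.2° = -0.604506.
δ = arcsin(-0.604506) = -37.19°.

δ = -37.19°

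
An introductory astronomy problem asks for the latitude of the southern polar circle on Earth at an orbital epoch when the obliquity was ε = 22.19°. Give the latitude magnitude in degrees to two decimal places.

The polar circle is the lowest latitude that experiences at least one full rotation of continuous darkness at the northern-summer solstice; it lies at |ϕ| = 90° − ε = 90° − 22.19° = 67.81°.

67.81°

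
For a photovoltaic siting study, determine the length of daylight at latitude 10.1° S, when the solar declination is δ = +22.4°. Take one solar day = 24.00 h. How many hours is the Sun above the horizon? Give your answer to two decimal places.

11.44 h

cos h₀ = −tan ϕ · tan δ = −tan(-10.1°) × tan(+22.400°) = 0.0734, so h₀ = 1.4973 rad = 85.79°.
Daylight = 2h₀/(2π) × 24.00 h = (1.4973/π) × 24.00 = 11.44 h.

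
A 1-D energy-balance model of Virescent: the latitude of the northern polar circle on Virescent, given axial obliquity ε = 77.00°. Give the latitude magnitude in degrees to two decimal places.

The polar circle is the lowest latitude that experiences at least one full rotation of continuous daylight at the northern-summer solstice; it lies at |φ| = 90° − ε = 90° − 77.00° = 13.00°.

13.00°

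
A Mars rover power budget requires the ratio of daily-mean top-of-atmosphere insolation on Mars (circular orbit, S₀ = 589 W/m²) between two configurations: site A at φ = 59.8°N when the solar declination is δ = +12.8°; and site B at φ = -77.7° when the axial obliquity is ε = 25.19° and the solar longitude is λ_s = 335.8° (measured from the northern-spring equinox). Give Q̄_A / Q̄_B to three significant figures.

— Configuration A (φ=+59.8°):
cos H₀ = −tan(+59.8°) tan(+12.800°) = -0.3904, H₀ = 1.9718 rad.
Bracket: H₀ sin φ sin δ + cos φ cos δ sin H₀ = 1.9718×0.86427×0.22155 + 0.50302×0.97515×0.92066 = 0.377558 + 0.451602 = 0.829160.
Q̄ = (S₀/π) × [bracket] = (589/π) × 0.829160 = 155.45 W/m².
— Configuration B (φ=-77.7°):
Solar declination: sin δ = sin ε · sin λ_s = sin 25.19° × sin 335.8° = -0.17447, so δ = -10.048°.
cos H₀ = −tan(-77.7°) tan(-10.048°) = -0.8127, H₀ = 2.5195 rad.
Bracket: H₀ sin φ sin δ + cos φ cos δ sin H₀ = 2.5195×-0.97705×-0.17447 + 0.21303×0.98466×0.58273 = 0.429489 + 0.122235 = 0.551724.
Q̄ = (S₀/π) × [bracket] = (589/π) × 0.551724 = 103.44 W/m².
Ratio Q̄_A / Q̄_B = 155.45 / 103.44 = 1.503.

Q̄_A / Q̄_B ≈ 1.50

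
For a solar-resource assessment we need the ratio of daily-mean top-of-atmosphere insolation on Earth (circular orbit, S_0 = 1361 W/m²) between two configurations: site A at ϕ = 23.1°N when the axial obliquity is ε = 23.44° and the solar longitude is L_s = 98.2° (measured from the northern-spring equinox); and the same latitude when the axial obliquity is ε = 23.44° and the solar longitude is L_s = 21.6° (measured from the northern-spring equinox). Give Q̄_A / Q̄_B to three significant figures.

— Configuration A (ϕ=+23.1°):
Solar declination: sin δ = sin ε · sin L_s = sin 23.44° × sin 98.2° = 0.39372, so δ = +23.186°.
cos h₀ = −tan(+23.1°) tan(+23.186°) = -0.1827, h₀ = 1.7545 rad.
Bracket: h₀ sin ϕ sin δ + cos ϕ cos δ sin h₀ = 1.7545×0.39234×0.39372 + 0.91982×0.91923×0.98317 = 0.271021 + 0.831296 = 1.102317.
Q̄ = (S_0/π) × [bracket] = (1361/π) × 1.102317 = 477.55 W/m².
— Configuration B (ϕ=+23.1°):
Solar declination: sin δ = sin ε · sin L_s = sin 23.44° × sin 21.6° = 0.14644, so δ = +8.420°.
cos h₀ = −tan(+23.1°) tan(+8.420°) = -0.0631, h₀ = 1.6340 rad.
Bracket: h₀ sin ϕ sin δ + cos ϕ cos δ sin h₀ = 1.6340×0.39234×0.14644 + 0.91982×0.98922×0.99800 = 0.093880 + 0.908085 = 1.001965.
Q̄ = (S_0/π) × [bracket] = (1361/π) × 1.001965 = 434.07 W/m².
Ratio Q̄_A / Q̄_B = 477.55 / 434.07 = 1.100.

Q̄_A / Q̄_B ≈ 1.10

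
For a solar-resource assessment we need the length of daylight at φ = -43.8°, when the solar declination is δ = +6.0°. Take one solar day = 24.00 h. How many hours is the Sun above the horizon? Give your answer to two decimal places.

11.23 h

cos H₀ = −tan φ · tan δ = −tan(-43.8°) × tan(+6.000°) = 0.1008, so H₀ = 1.4698 rad = 84.22°.
Daylight = 2H₀/(2π) × 24.00 h = (1.4698/π) × 24.00 = 11.23 h.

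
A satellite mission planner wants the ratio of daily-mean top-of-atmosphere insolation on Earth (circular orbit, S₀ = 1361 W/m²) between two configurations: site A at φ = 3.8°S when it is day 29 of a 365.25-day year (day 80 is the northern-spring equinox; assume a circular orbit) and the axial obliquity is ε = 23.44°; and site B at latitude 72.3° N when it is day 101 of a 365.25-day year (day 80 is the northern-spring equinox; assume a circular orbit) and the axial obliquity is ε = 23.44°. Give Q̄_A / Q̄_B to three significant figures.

Q̄_A / Q̄_B ≈ 1.81

— Configuration A (φ=-3.8°):
Solar longitude: λ_s = 360° × (29 − 80)/365.25 = -50.267°, i.e. -50.267° + 360° = 309.733°.
sin δ = sin 23.44° × sin 309.733° = -0.30591, so δ = -17.813°.
cos H₀ = −tan(-3.8°) tan(-17.813°) = -0.0213, H₀ = 1.5921 rad.
Bracket: H₀ sin φ sin δ + cos φ cos δ sin H₀ = 1.5921×-0.06627×-0.30591 + 0.99780×0.95206×0.99977 = 0.032276 + 0.949747 = 0.982023.
Q̄ = (S₀/π) × [bracket] = (1361/π) × 0.982023 = 425.43 W/m².
— Configuration B (φ=+72.3°):
Solar longitude: λ_s = 360° × (101 − 80)/365.25 = 20.698°.
sin δ = sin 23.44° × sin 20.698° = 0.14060, so δ = +8.082°.
cos H₀ = −tan(+72.3°) tan(+8.082°) = -0.4450, H₀ = 2.0319 rad.
Bracket: H₀ sin φ sin δ + cos φ cos δ sin H₀ = 2.0319×0.95266×0.14060 + 0.30403×0.99007×0.89555 = 0.272161 + 0.269570 = 0.541731.
Q̄ = (S₀/π) × [bracket] = (1361/π) × 0.541731 = 234.69 W/m².
Ratio Q̄_A / Q̄_B = 425.43 / 234.69 = 1.813.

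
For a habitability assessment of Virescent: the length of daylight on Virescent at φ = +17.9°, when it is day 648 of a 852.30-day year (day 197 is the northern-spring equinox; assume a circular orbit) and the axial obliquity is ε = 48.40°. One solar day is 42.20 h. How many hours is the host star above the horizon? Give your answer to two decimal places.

20.50 h

Solar longitude: λ_s = 360° × (648 − 197)/852.30 = 190.496°.
sin δ = sin 48.40° × sin 190.496° = -0.13623, so δ = -7.830°.
cos H₀ = −tan φ · tan δ = −tan(+17.9°) × tan(-7.830°) = 0.0444, so H₀ = 1.5264 rad = 87.45°.
Daylight = 2H₀/(2π) × 42.20 h = (1.5264/π) × 42.20 = 20.50 h.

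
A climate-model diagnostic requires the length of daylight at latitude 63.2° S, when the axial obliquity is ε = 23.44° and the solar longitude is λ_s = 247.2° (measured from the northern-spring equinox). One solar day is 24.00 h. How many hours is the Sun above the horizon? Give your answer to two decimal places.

Solar declination: sin δ = sin ε · sin λ_s = sin 23.44° × sin 247.2° = -0.36671, so δ = -21.513°.
cos H₀ = −tan φ · tan δ = −tan(-63.2°) × tan(-21.513°) = -0.7803, so H₀ = 2.4660 rad = 141.29°.
Daylight = 2H₀/(2π) × 24.00 h = (2.4660/π) × 24.00 = 18.84 h.

18.84 h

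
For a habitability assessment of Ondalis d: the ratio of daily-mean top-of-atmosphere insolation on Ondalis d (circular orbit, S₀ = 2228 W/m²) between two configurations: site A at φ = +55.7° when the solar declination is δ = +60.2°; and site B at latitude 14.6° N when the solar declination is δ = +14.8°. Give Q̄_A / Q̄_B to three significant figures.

— Configuration A (φ=+55.7°):
cos H₀ = −tan(+55.7°) tan(+60.200°) = -2.5597 ≤ −1 ⇒ polar day, H₀ = π.
Bracket: H₀ sin φ sin δ + cos φ cos δ sin H₀ = 3.1416×0.82610×0.86777 + 0.56353×0.49697×0.00000 = 2.252102 + 0.000000 = 2.252102.
Q̄ = (S₀/π) × [bracket] = (2228/π) × 2.252102 = 1597.2 W/m².
— Configuration B (φ=+14.6°):
cos H₀ = −tan(+14.6°) tan(+14.800°) = -0.0688, H₀ = 1.6397 rad.
Bracket: H₀ sin φ sin δ + cos φ cos δ sin H₀ = 1.6397×0.25207×0.25545 + 0.96771×0.96682×0.99763 = 0.105582 + 0.933384 = 1.038966.
Q̄ = (S₀/π) × [bracket] = (2228/π) × 1.038966 = 736.83 W/m².
Ratio Q̄_A / Q̄_B = 1597.2 / 736.83 = 2.168.

Q̄_A / Q̄_B ≈ 2.17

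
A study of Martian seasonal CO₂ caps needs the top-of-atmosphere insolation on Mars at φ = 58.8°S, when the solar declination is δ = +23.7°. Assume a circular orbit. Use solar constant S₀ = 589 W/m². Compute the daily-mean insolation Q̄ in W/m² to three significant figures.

Q̄ ≈ 12.3 W/m²

cos H₀ = −tan(-58.8°) tan(+23.700°) = 0.7248, H₀ = 0.7600 rad.
Bracket: H₀ sin φ sin δ + cos φ cos δ sin H₀ = 0.7600×-0.85536×0.40195 + 0.51803×0.91566×0.68893 = -0.261297 + 0.326787 = 0.065490.
Q̄ = (S₀/π) × [bracket] = (589/π) × 0.065490 = 12.28 W/m².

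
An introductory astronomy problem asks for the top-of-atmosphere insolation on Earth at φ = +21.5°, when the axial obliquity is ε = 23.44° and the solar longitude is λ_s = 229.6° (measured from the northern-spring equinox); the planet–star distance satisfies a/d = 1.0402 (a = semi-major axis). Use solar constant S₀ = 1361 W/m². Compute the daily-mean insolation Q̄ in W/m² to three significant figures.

Solar declination: sin δ = sin ε · sin λ_s = sin 23.44° × sin 229.6° = -0.30293, so δ = -17.634°.
cos H₀ = −tan(+21.5°) tan(-17.634°) = 0.1252, H₀ = 1.4453 rad.
Bracket: H₀ sin φ sin δ + cos φ cos δ sin H₀ = 1.4453×0.36650×-0.30293 + 0.93042×0.95301×0.99213 = -0.160463 + 0.879721 = 0.719258.
Inverse-square distance factor (a/d)² = 1.0402² = 1.082016.
Q̄ = (S₀/π) × 1.082016 × [bracket] = (1361/π) × 1.082016 × 0.719258 = 337.2 W/m².

Q̄ ≈ 337 W/m²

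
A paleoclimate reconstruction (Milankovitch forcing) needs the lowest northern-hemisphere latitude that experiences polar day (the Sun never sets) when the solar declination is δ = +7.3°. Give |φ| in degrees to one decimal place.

|φ| = 82.7°

Polar day requires cos H₀ = −tan φ tan δ ≤ −1, i.e. tan φ tan δ ≥ 1.
The boundary is |tan φ| · |tan δ| = 1, so |φ| = 90° − |δ| = 90° − 7.3° = 82.7° in the northern hemisphere.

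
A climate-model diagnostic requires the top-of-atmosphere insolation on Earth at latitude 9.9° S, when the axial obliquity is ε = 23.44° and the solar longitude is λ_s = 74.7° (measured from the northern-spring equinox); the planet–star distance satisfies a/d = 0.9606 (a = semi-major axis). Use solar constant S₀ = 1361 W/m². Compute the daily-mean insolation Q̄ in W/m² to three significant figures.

Solar declination: sin δ = sin ε · sin λ_s = sin 23.44° × sin 74.7° = 0.38369, so δ = +22.562°.
cos H₀ = −tan(-9.9°) tan(+22.562°) = 0.0725, H₀ = 1.4982 rad.
Bracket: H₀ sin φ sin δ + cos φ cos δ sin H₀ = 1.4982×-0.17193×0.38369 + 0.98511×0.92346×0.99737 = -0.098833 + 0.907317 = 0.808484.
Inverse-square distance factor (a/d)² = 0.9606² = 0.922752.
Q̄ = (S₀/π) × 0.922752 × [bracket] = (1361/π) × 0.922752 × 0.808484 = 323.2 W/m².

Q̄ ≈ 323 W/m²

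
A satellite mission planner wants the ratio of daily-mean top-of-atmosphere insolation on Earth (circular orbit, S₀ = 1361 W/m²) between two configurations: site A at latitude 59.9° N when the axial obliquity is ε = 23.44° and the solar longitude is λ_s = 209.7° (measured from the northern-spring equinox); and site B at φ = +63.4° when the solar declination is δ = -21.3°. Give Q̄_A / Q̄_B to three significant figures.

— Configuration A (φ=+59.9°):
Solar declination: sin δ = sin ε · sin λ_s = sin 23.44° × sin 209.7° = -0.19709, so δ = -11.367°.
cos H₀ = −tan(+59.9°) tan(-11.367°) = 0.3468, H₀ = 1.2166 rad.
Bracket: H₀ sin φ sin δ + cos φ cos δ sin H₀ = 1.2166×0.86515×-0.19709 + 0.50151×0.98039×0.93794 = -0.207445 + 0.461162 = 0.253717.
Q̄ = (S₀/π) × [bracket] = (1361/π) × 0.253717 = 109.92 W/m².
— Configuration B (φ=+63.4°):
cos H₀ = −tan(+63.4°) tan(-21.300°) = 0.7786, H₀ = 0.6784 rad.
Bracket: H₀ sin φ sin δ + cos φ cos δ sin H₀ = 0.6784×0.89415×-0.36325 + 0.44776×0.93169×0.62755 = -0.220344 + 0.261797 = 0.041453.
Q̄ = (S₀/π) × [bracket] = (1361/π) × 0.041453 = 17.958 W/m².
Ratio Q̄_A / Q̄_B = 109.92 / 17.958 = 6.121.

Q̄_A / Q̄_B ≈ 6.12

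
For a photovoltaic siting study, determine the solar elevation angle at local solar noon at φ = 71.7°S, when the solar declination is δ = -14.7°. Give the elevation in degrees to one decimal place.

At local noon the hour angle is zero, so the zenith angle equals |φ − δ| = |-71.7° − (-14.700°)| = 57.000°.
Elevation = 90° − 57.000° = 33.0°.

33.0°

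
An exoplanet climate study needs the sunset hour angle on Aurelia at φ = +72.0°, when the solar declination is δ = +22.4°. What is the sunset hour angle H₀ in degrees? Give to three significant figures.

Sunrise equation: cos H₀ = −tan φ · tan δ = -1.2685 ≤ −1, so the host star never sets (polar day) and H₀ = π.

H₀ = 180°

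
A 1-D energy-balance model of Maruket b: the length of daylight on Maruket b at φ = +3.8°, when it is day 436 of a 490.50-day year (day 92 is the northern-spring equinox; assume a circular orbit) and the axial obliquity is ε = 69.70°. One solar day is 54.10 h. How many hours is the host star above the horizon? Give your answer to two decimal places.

Solar longitude: λ_s = 360° × (436 − 92)/490.50 = 252.477°.
sin δ = sin 69.70° × sin 252.477° = -0.89437, so δ = -63.427°.
cos H₀ = −tan φ · tan δ = −tan(+3.8°) × tan(-63.427°) = 0.1328, so H₀ = 1.4376 rad = 82.37°.
Daylight = 2H₀/(2π) × 54.10 h = (1.4376/π) × 54.10 = 24.76 h.

24.76 h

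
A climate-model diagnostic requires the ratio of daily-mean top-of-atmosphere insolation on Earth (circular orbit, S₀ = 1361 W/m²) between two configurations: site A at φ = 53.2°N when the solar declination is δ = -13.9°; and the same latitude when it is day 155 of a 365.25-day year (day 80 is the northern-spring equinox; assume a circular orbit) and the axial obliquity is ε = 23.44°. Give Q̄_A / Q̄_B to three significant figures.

— Configuration A (φ=+53.2°):
cos H₀ = −tan(+53.2°) tan(-13.900°) = 0.3308, H₀ = 1.2336 rad.
Bracket: H₀ sin φ sin δ + cos φ cos δ sin H₀ = 1.2336×0.80073×-0.24023 + 0.59902×0.97072×0.94370 = -0.237295 + 0.548743 = 0.311448.
Q̄ = (S₀/π) × [bracket] = (1361/π) × 0.311448 = 134.93 W/m².
— Configuration B (φ=+53.2°):
Solar longitude: λ_s = 360° × (155 − 80)/365.25 = 73.922°.
sin δ = sin 23.44° × sin 73.922° = 0.38223, so δ = +22.472°.
cos H₀ = −tan(+53.2°) tan(+22.472°) = -0.5529, H₀ = 2.1567 rad.
Bracket: H₀ sin φ sin δ + cos φ cos δ sin H₀ = 2.1567×0.80073×0.38223 + 0.59902×0.92407×0.83323 = 0.660086 + 0.461223 = 1.121309.
Q̄ = (S₀/π) × [bracket] = (1361/π) × 1.121309 = 485.77 W/m².
Ratio Q̄_A / Q̄_B = 134.93 / 485.77 = 0.2778.

Q̄_A / Q̄_B ≈ 0.278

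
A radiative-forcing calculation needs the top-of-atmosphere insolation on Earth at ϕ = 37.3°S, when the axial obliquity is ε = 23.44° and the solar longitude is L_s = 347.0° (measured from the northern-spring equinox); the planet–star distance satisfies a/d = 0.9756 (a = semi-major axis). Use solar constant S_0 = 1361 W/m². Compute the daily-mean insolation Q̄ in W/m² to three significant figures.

Q̄ ≈ 363 W/m²

Solar declination: sin δ = sin ε · sin L_s = sin 23.44° × sin 347.0° = -0.08948, so δ = -5.134°.
cos h₀ = −tan(-37.3°) tan(-5.134°) = -0.0684, h₀ = 1.6393 rad.
Bracket: h₀ sin ϕ sin δ + cos ϕ cos δ sin h₀ = 1.6393×-0.60599×-0.08948 + 0.79547×0.99599×0.99766 = 0.088889 + 0.790426 = 0.879315.
Inverse-square distance factor (a/d)² = 0.9756² = 0.951795.
Q̄ = (S_0/π) × 0.951795 × [bracket] = (1361/π) × 0.951795 × 0.879315 = 362.6 W/m².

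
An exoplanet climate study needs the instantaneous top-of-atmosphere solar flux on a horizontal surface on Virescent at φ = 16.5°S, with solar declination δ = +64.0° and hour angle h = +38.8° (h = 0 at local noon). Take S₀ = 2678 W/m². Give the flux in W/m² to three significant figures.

cos θ_z = sin φ sin δ + cos φ cos δ cos h = -0.255271 + 0.327570 = 0.072299.
Flux = S₀ · cos θ_z = 2678 × 0.072299 = 193.6 W/m².

194 W/m²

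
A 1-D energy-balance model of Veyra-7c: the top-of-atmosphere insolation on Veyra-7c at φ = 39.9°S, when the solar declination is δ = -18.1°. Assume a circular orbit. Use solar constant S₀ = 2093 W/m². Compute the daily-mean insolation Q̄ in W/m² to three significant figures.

Q̄ ≈ 713 W/m²

cos H₀ = −tan(-39.9°) tan(-18.100°) = -0.2733, H₀ = 1.8476 rad.
Bracket: H₀ sin φ sin δ + cos φ cos δ sin H₀ = 1.8476×-0.64145×-0.31068 + 0.76717×0.95052×0.96193 = 0.368200 + 0.701449 = 1.069649.
Q̄ = (S₀/π) × [bracket] = (2093/π) × 1.069649 = 712.6 W/m².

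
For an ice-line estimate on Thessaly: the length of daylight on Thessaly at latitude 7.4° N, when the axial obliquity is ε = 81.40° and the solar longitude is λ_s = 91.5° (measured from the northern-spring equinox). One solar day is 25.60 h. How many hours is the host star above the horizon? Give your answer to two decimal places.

Solar declination: sin δ = sin ε · sin λ_s = sin 81.40° × sin 91.5° = 0.98842, so δ = +81.271°.
cos H₀ = −tan φ · tan δ = −tan(+7.4°) × tan(+81.271°) = -0.8459, so H₀ = 2.5791 rad = 147.77°.
Daylight = 2H₀/(2π) × 25.60 h = (2.5791/π) × 25.60 = 21.02 h.

21.02 h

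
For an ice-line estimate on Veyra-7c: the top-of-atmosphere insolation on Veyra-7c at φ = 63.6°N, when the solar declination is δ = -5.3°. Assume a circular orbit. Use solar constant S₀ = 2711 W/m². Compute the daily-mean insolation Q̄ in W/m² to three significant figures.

cos H₀ = −tan(+63.6°) tan(-5.300°) = 0.1869, H₀ = 1.3828 rad.
Bracket: H₀ sin φ sin δ + cos φ cos δ sin H₀ = 1.3828×0.89571×-0.09237 + 0.44464×0.99572×0.98238 = -0.114408 + 0.434936 = 0.320528.
Q̄ = (S₀/π) × [bracket] = (2711/π) × 0.320528 = 276.6 W/m².

Q̄ ≈ 277 W/m²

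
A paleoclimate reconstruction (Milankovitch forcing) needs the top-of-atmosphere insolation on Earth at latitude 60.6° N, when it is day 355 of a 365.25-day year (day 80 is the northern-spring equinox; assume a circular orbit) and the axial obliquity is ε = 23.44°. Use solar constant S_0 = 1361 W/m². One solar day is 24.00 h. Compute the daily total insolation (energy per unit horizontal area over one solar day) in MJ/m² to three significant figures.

1.78 MJ/m²

Solar longitude: L_s = 360° × (355 − 80)/365.25 = 271.047°.
sin δ = sin 23.44° × sin 271.047° = -0.39772, so δ = -23.436°.
cos h₀ = −tan(+60.6°) tan(-23.436°) = 0.7693, h₀ = 0.6930 rad.
Bracket: h₀ sin ϕ sin δ + cos ϕ cos δ sin h₀ = 0.6930×0.87121×-0.39772 + 0.49090×0.91751×0.63888 = -0.240123 + 0.287755 = 0.047632.
Q̄ = (S_0/π) × [bracket] = (1361/π) × 0.047632 = 20.635 W/m².
Daily total = Q̄ × 24.00 h × 3600 s/h = 20.635 × 24.00 × 3600 / 10⁶ = 1.783 MJ/m².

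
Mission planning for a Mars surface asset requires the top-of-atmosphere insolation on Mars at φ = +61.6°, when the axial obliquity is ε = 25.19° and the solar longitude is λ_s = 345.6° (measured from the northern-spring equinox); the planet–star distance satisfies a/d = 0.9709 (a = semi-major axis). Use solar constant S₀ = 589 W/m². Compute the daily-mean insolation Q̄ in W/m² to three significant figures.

Q̄ ≈ 59.4 W/m²

Solar declination: sin δ = sin ε · sin λ_s = sin 25.19° × sin 345.6° = -0.10585, so δ = -6.076°.
cos H₀ = −tan(+61.6°) tan(-6.076°) = 0.1969, H₀ = 1.3726 rad.
Bracket: H₀ sin φ sin δ + cos φ cos δ sin H₀ = 1.3726×0.87965×-0.10585 + 0.47562×0.99438×0.98043 = -0.127804 + 0.463691 = 0.335887.
Inverse-square distance factor (a/d)² = 0.9709² = 0.942647.
Q̄ = (S₀/π) × 0.942647 × [bracket] = (589/π) × 0.942647 × 0.335887 = 59.36 W/m².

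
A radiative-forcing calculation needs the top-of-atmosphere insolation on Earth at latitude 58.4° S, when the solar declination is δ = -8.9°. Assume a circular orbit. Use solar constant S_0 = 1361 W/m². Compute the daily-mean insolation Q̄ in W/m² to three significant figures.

cos h₀ = −tan(-58.4°) tan(-8.900°) = -0.2545, h₀ = 1.8282 rad.
Bracket: h₀ sin ϕ sin δ + cos ϕ cos δ sin h₀ = 1.8282×-0.85173×-0.15471 + 0.52399×0.98796×0.96706 = 0.240904 + 0.500629 = 0.741533.
Q̄ = (S_0/π) × [bracket] = (1361/π) × 0.741533 = 321.2 W/m².

Q̄ ≈ 321 W/m²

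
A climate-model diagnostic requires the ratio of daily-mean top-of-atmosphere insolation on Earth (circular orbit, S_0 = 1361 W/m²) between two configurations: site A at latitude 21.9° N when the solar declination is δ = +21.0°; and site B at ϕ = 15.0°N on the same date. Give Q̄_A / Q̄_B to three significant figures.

Q̄_A / Q̄_B ≈ 1.03

— Configuration A (ϕ=+21.9°):
cos h₀ = −tan(+21.9°) tan(+21.000°) = -0.1543, h₀ = 1.7257 rad.
Bracket: h₀ sin ϕ sin δ + cos ϕ cos δ sin h₀ = 1.7257×0.37299×0.35837 + 0.92784×0.93358×0.98802 = 0.230672 + 0.855836 = 1.086508.
Q̄ = (S_0/π) × [bracket] = (1361/π) × 1.086508 = 470.70 W/m².
— Configuration B (ϕ=+15.0°):
cos h₀ = −tan(+15.0°) tan(+21.000°) = -0.1029, h₀ = 1.6738 rad.
Bracket: h₀ sin ϕ sin δ + cos ϕ cos δ sin h₀ = 1.6738×0.25882×0.35837 + 0.96593×0.93358×0.99470 = 0.155251 + 0.896994 = 1.052245.
Q̄ = (S_0/π) × [bracket] = (1361/π) × 1.052245 = 455.85 W/m².
Ratio Q̄_A / Q̄_B = 470.70 / 455.85 = 1.033.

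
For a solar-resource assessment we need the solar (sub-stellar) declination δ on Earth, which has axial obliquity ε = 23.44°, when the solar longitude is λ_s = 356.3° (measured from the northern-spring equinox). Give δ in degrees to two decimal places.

δ = -1.47°

sin δ = sin ε · sin λ_s = sin 23.44° × sin 356.3° = -0.025670.
δ = arcsin(-0.025670) = -1.47°.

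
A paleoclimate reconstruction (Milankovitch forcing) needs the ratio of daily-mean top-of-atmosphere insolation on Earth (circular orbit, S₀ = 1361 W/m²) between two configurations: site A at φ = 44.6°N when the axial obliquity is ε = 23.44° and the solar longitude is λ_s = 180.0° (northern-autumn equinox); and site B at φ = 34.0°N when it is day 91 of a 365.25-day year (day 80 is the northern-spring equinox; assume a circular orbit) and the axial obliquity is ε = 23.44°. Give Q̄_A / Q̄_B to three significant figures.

Q̄_A / Q̄_B ≈ 0.797

— Configuration A (φ=+44.6°):
Solar declination: sin δ = sin ε · sin λ_s = sin 23.44° × sin 180.0° = 0.00000, so δ = +0.000°.
cos H₀ = −tan(+44.6°) tan(+0.000°) = -0.0000, H₀ = 1.5708 rad.
Bracket: H₀ sin φ sin δ + cos φ cos δ sin H₀ = 1.5708×0.70215×0.00000 + 0.71203×1.00000×1.00000 = 0.000000 + 0.712030 = 0.712030.
Q̄ = (S₀/π) × [bracket] = (1361/π) × 0.712030 = 308.47 W/m².
— Configuration B (φ=+34.0°):
Solar longitude: λ_s = 360° × (91 − 80)/365.25 = 10.842°.
sin δ = sin 23.44° × sin 10.842° = 0.07482, so δ = +4.291°.
cos H₀ = −tan(+34.0°) tan(+4.291°) = -0.0506, H₀ = 1.6214 rad.
Bracket: H₀ sin φ sin δ + cos φ cos δ sin H₀ = 1.6214×0.55919×0.07482 + 0.82904×0.99720×0.99872 = 0.067837 + 0.825660 = 0.893497.
Q̄ = (S₀/π) × [bracket] = (1361/π) × 0.893497 = 387.08 W/m².
Ratio Q̄_A / Q̄_B = 308.47 / 387.08 = 0.7969.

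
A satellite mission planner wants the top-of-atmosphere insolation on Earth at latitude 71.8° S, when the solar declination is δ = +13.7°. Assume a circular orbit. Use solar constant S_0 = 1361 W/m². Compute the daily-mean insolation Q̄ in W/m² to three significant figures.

cos h₀ = −tan(-71.8°) tan(+13.700°) = 0.7414, h₀ = 0.7356 rad.
Bracket: h₀ sin ϕ sin δ + cos ϕ cos δ sin h₀ = 0.7356×-0.94997×0.23684 + 0.31233×0.97155×0.67102 = -0.165503 + 0.203617 = 0.038114.
Q̄ = (S_0/π) × [bracket] = (1361/π) × 0.038114 = 16.51 W/m².

Q̄ ≈ 16.5 W/m²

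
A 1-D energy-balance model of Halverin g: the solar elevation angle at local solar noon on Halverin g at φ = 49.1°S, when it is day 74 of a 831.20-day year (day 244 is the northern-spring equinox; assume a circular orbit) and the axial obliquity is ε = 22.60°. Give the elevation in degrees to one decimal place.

62.5°

Solar longitude: λ_s = 360° × (74 − 244)/831.20 = -73.628°, i.e. -73.628° + 360° = 286.372°.
sin δ = sin 22.60° × sin 286.372° = -0.36871, so δ = -21.636°.
At local noon the hour angle is zero, so the zenith angle equals |φ − δ| = |-49.1° − (-21.636°)| = 27.464°.
Elevation = 90° − 27.464° = 62.5°.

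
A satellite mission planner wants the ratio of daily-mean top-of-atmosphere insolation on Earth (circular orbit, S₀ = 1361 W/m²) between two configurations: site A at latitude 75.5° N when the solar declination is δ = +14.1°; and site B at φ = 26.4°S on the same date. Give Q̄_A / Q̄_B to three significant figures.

Q̄_A / Q̄_B ≈ 1.05

— Configuration A (φ=+75.5°):
cos H₀ = −tan(+75.5°) tan(+14.100°) = -0.9713, H₀ = 2.9012 rad.
Bracket: H₀ sin φ sin δ + cos φ cos δ sin H₀ = 2.9012×0.96815×0.24362 + 0.25038×0.96987×0.23806 = 0.684279 + 0.057810 = 0.742089.
Q̄ = (S₀/π) × [bracket] = (1361/π) × 0.742089 = 321.49 W/m².
— Configuration B (φ=-26.4°):
cos H₀ = −tan(-26.4°) tan(+14.100°) = 0.1247, H₀ = 1.4458 rad.
Bracket: H₀ sin φ sin δ + cos φ cos δ sin H₀ = 1.4458×-0.44464×0.24362 + 0.89571×0.96987×0.99220 = -0.156614 + 0.861946 = 0.705332.
Q̄ = (S₀/π) × [bracket] = (1361/π) × 0.705332 = 305.56 W/m².
Ratio Q̄_A / Q̄_B = 321.49 / 305.56 = 1.052.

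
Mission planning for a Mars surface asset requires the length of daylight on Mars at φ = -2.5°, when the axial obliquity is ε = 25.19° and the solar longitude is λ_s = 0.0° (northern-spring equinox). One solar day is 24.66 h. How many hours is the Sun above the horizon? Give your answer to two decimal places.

Solar declination: sin δ = sin ε · sin λ_s = sin 25.19° × sin 0.0° = 0.00000, so δ = +0.000°.
cos H₀ = −tan φ · tan δ = −tan(-2.5°) × tan(+0.000°) = 0.0000, so H₀ = 1.5708 rad = 90.00°.
Daylight = 2H₀/(2π) × 24.66 h = (1.5708/π) × 24.66 = 12.33 h.

12.33 h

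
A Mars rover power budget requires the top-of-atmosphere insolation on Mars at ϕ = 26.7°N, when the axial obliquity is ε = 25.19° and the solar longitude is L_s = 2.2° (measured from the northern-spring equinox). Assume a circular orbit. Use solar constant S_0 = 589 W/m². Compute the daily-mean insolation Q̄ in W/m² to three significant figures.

Q̄ ≈ 170 W/m²

Solar declination: sin δ = sin ε · sin L_s = sin 25.19° × sin 2.2° = 0.01634, so δ = +0.936°.
cos h₀ = −tan(+26.7°) tan(+0.936°) = -0.0082, h₀ = 1.5790 rad.
Bracket: h₀ sin ϕ sin δ + cos ϕ cos δ sin h₀ = 1.5790×0.44932×0.01634 + 0.89337×0.99987×0.99997 = 0.011593 + 0.893227 = 0.904820.
Q̄ = (S_0/π) × [bracket] = (589/π) × 0.904820 = 169.6 W/m².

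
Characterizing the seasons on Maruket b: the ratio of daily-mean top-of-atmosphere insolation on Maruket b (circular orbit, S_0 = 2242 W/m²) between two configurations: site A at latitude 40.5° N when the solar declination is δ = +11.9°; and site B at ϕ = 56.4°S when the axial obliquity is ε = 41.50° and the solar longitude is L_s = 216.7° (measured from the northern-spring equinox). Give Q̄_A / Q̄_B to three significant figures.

— Configuration A (ϕ=+40.5°):
cos h₀ = −tan(+40.5°) tan(+11.900°) = -0.1800, h₀ = 1.7518 rad.
Bracket: h₀ sin ϕ sin δ + cos ϕ cos δ sin h₀ = 1.7518×0.64945×0.20620 + 0.76041×0.97851×0.98367 = 0.234595 + 0.731918 = 0.966513.
Q̄ = (S_0/π) × [bracket] = (2242/π) × 0.966513 = 689.75 W/m².
— Configuration B (ϕ=-56.4°):
Solar declination: sin δ = sin ε · sin L_s = sin 41.50° × sin 216.7° = -0.39600, so δ = -23.328°.
cos h₀ = −tan(-56.4°) tan(-23.328°) = -0.6491, h₀ = 2.2772 rad.
Bracket: h₀ sin ϕ sin δ + cos ϕ cos δ sin h₀ = 2.2772×-0.83292×-0.39600 + 0.55339×0.91825×0.76071 = 0.751103 + 0.386555 = 1.137658.
Q̄ = (S_0/π) × [bracket] = (2242/π) × 1.137658 = 811.89 W/m².
Ratio Q̄_A / Q̄_B = 689.75 / 811.89 = 0.8496.

Q̄_A / Q̄_B ≈ 0.850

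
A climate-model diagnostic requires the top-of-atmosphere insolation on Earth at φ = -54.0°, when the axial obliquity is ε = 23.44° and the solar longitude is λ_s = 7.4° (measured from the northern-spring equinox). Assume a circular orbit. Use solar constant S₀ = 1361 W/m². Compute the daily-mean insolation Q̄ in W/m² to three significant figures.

Solar declination: sin δ = sin ε · sin λ_s = sin 23.44° × sin 7.4° = 0.05123, so δ = +2.937°.
cos H₀ = −tan(-54.0°) tan(+2.937°) = 0.0706, H₀ = 1.5001 rad.
Bracket: H₀ sin φ sin δ + cos φ cos δ sin H₀ = 1.5001×-0.80902×0.05123 + 0.58779×0.99869×0.99750 = -0.062173 + 0.585552 = 0.523379.
Q̄ = (S₀/π) × [bracket] = (1361/π) × 0.523379 = 226.7 W/m².

Q̄ ≈ 227 W/m²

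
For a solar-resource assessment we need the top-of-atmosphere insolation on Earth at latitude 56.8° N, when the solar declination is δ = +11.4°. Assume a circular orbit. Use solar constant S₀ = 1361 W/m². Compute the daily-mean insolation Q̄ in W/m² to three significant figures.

cos H₀ = −tan(+56.8°) tan(+11.400°) = -0.3081, H₀ = 1.8840 rad.
Bracket: H₀ sin φ sin δ + cos φ cos δ sin H₀ = 1.8840×0.83676×0.19766 + 0.54756×0.98027×0.95134 = 0.311602 + 0.510638 = 0.822240.
Q̄ = (S₀/π) × [bracket] = (1361/π) × 0.822240 = 356.2 W/m².

Q̄ ≈ 356 W/m²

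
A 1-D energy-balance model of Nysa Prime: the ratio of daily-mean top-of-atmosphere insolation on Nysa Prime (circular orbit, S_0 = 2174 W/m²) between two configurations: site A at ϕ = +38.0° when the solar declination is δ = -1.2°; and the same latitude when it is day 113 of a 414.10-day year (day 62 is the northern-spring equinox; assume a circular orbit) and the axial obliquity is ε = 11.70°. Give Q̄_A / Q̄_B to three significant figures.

— Configuration A (ϕ=+38.0°):
cos h₀ = −tan(+38.0°) tan(-1.200°) = 0.0164, h₀ = 1.5544 rad.
Bracket: h₀ sin ϕ sin δ + cos ϕ cos δ sin h₀ = 1.5544×0.61566×-0.02094 + 0.78801×0.99978×0.99987 = -0.020039 + 0.787734 = 0.767695.
Q̄ = (S_0/π) × [bracket] = (2174/π) × 0.767695 = 531.25 W/m².
— Configuration B (ϕ=+38.0°):
Solar longitude: L_s = 360° × (113 − 62)/414.10 = 44.337°.
sin δ = sin 11.70° × sin 44.337° = 0.14172, so δ = +8.148°.
cos h₀ = −tan(+38.0°) tan(+8.148°) = -0.1119, h₀ = 1.6829 rad.
Bracket: h₀ sin ϕ sin δ + cos ϕ cos δ sin h₀ = 1.6829×0.61566×0.14172 + 0.78801×0.98991×0.99372 = 0.146835 + 0.775160 = 0.921995.
Q̄ = (S_0/π) × [bracket] = (2174/π) × 0.921995 = 638.03 W/m².
Ratio Q̄_A / Q̄_B = 531.25 / 638.03 = 0.8326.

Q̄_A / Q̄_B ≈ 0.833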